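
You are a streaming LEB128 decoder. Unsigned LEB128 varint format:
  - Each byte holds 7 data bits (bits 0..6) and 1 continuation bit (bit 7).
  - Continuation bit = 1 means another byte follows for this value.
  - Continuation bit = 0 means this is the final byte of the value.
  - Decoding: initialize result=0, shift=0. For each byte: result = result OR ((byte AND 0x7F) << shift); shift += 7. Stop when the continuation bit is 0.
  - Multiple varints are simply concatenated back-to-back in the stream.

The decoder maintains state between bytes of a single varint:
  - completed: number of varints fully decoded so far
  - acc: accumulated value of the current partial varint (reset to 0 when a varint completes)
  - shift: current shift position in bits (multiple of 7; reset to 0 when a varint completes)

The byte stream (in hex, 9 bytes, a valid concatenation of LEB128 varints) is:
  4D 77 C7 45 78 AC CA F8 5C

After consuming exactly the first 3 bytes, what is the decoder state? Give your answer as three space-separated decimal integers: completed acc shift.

Answer: 2 71 7

Derivation:
byte[0]=0x4D cont=0 payload=0x4D: varint #1 complete (value=77); reset -> completed=1 acc=0 shift=0
byte[1]=0x77 cont=0 payload=0x77: varint #2 complete (value=119); reset -> completed=2 acc=0 shift=0
byte[2]=0xC7 cont=1 payload=0x47: acc |= 71<<0 -> completed=2 acc=71 shift=7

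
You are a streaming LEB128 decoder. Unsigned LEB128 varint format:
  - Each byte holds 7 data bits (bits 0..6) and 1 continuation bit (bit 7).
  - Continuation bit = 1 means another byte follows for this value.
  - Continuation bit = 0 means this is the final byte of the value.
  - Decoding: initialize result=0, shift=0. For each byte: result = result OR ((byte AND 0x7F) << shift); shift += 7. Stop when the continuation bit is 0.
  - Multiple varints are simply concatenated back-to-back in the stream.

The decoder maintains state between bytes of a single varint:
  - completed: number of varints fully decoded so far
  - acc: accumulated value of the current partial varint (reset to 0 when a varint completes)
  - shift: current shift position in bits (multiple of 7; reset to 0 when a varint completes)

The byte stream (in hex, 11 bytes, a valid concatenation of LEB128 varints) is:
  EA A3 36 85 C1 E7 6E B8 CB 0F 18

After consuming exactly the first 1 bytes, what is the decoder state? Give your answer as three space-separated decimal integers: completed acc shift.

Answer: 0 106 7

Derivation:
byte[0]=0xEA cont=1 payload=0x6A: acc |= 106<<0 -> completed=0 acc=106 shift=7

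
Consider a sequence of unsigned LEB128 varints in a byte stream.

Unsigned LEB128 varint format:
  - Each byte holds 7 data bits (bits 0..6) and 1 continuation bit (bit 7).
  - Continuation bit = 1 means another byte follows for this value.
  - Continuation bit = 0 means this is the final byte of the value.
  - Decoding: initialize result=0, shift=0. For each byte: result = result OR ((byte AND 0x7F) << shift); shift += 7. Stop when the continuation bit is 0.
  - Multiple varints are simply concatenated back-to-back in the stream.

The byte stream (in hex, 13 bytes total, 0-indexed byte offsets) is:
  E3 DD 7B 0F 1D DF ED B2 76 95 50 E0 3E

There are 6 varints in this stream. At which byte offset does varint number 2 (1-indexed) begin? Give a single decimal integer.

  byte[0]=0xE3 cont=1 payload=0x63=99: acc |= 99<<0 -> acc=99 shift=7
  byte[1]=0xDD cont=1 payload=0x5D=93: acc |= 93<<7 -> acc=12003 shift=14
  byte[2]=0x7B cont=0 payload=0x7B=123: acc |= 123<<14 -> acc=2027235 shift=21 [end]
Varint 1: bytes[0:3] = E3 DD 7B -> value 2027235 (3 byte(s))
  byte[3]=0x0F cont=0 payload=0x0F=15: acc |= 15<<0 -> acc=15 shift=7 [end]
Varint 2: bytes[3:4] = 0F -> value 15 (1 byte(s))
  byte[4]=0x1D cont=0 payload=0x1D=29: acc |= 29<<0 -> acc=29 shift=7 [end]
Varint 3: bytes[4:5] = 1D -> value 29 (1 byte(s))
  byte[5]=0xDF cont=1 payload=0x5F=95: acc |= 95<<0 -> acc=95 shift=7
  byte[6]=0xED cont=1 payload=0x6D=109: acc |= 109<<7 -> acc=14047 shift=14
  byte[7]=0xB2 cont=1 payload=0x32=50: acc |= 50<<14 -> acc=833247 shift=21
  byte[8]=0x76 cont=0 payload=0x76=118: acc |= 118<<21 -> acc=248297183 shift=28 [end]
Varint 4: bytes[5:9] = DF ED B2 76 -> value 248297183 (4 byte(s))
  byte[9]=0x95 cont=1 payload=0x15=21: acc |= 21<<0 -> acc=21 shift=7
  byte[10]=0x50 cont=0 payload=0x50=80: acc |= 80<<7 -> acc=10261 shift=14 [end]
Varint 5: bytes[9:11] = 95 50 -> value 10261 (2 byte(s))
  byte[11]=0xE0 cont=1 payload=0x60=96: acc |= 96<<0 -> acc=96 shift=7
  byte[12]=0x3E cont=0 payload=0x3E=62: acc |= 62<<7 -> acc=8032 shift=14 [end]
Varint 6: bytes[11:13] = E0 3E -> value 8032 (2 byte(s))

Answer: 3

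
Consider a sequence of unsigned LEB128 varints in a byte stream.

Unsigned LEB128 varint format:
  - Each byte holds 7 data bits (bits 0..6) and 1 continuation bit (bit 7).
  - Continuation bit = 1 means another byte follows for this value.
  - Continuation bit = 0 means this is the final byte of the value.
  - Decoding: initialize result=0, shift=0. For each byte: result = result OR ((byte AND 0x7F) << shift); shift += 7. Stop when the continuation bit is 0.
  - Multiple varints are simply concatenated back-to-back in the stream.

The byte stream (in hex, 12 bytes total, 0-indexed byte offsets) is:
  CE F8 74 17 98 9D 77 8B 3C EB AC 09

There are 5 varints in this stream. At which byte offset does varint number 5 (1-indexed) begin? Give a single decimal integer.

Answer: 9

Derivation:
  byte[0]=0xCE cont=1 payload=0x4E=78: acc |= 78<<0 -> acc=78 shift=7
  byte[1]=0xF8 cont=1 payload=0x78=120: acc |= 120<<7 -> acc=15438 shift=14
  byte[2]=0x74 cont=0 payload=0x74=116: acc |= 116<<14 -> acc=1915982 shift=21 [end]
Varint 1: bytes[0:3] = CE F8 74 -> value 1915982 (3 byte(s))
  byte[3]=0x17 cont=0 payload=0x17=23: acc |= 23<<0 -> acc=23 shift=7 [end]
Varint 2: bytes[3:4] = 17 -> value 23 (1 byte(s))
  byte[4]=0x98 cont=1 payload=0x18=24: acc |= 24<<0 -> acc=24 shift=7
  byte[5]=0x9D cont=1 payload=0x1D=29: acc |= 29<<7 -> acc=3736 shift=14
  byte[6]=0x77 cont=0 payload=0x77=119: acc |= 119<<14 -> acc=1953432 shift=21 [end]
Varint 3: bytes[4:7] = 98 9D 77 -> value 1953432 (3 byte(s))
  byte[7]=0x8B cont=1 payload=0x0B=11: acc |= 11<<0 -> acc=11 shift=7
  byte[8]=0x3C cont=0 payload=0x3C=60: acc |= 60<<7 -> acc=7691 shift=14 [end]
Varint 4: bytes[7:9] = 8B 3C -> value 7691 (2 byte(s))
  byte[9]=0xEB cont=1 payload=0x6B=107: acc |= 107<<0 -> acc=107 shift=7
  byte[10]=0xAC cont=1 payload=0x2C=44: acc |= 44<<7 -> acc=5739 shift=14
  byte[11]=0x09 cont=0 payload=0x09=9: acc |= 9<<14 -> acc=153195 shift=21 [end]
Varint 5: bytes[9:12] = EB AC 09 -> value 153195 (3 byte(s))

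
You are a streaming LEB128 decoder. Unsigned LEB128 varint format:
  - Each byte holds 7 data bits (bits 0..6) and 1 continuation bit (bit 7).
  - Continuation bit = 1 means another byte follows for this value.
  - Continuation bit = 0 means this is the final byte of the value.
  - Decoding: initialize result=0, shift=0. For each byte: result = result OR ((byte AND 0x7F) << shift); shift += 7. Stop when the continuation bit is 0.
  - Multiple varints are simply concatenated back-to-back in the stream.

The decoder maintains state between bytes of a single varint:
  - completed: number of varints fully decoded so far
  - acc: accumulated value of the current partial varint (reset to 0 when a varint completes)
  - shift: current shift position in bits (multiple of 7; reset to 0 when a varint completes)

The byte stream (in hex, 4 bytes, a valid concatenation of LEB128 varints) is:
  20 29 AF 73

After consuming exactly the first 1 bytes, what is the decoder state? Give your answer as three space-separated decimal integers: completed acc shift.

Answer: 1 0 0

Derivation:
byte[0]=0x20 cont=0 payload=0x20: varint #1 complete (value=32); reset -> completed=1 acc=0 shift=0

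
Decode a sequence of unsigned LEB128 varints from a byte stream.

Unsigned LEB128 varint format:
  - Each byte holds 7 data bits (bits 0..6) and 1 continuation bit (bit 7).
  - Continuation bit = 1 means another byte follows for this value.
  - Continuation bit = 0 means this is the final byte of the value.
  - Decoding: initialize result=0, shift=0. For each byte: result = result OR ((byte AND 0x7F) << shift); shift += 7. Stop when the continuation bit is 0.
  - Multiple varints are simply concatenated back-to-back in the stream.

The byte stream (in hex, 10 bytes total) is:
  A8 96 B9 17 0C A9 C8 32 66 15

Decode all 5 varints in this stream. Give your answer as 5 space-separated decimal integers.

Answer: 49171240 12 828457 102 21

Derivation:
  byte[0]=0xA8 cont=1 payload=0x28=40: acc |= 40<<0 -> acc=40 shift=7
  byte[1]=0x96 cont=1 payload=0x16=22: acc |= 22<<7 -> acc=2856 shift=14
  byte[2]=0xB9 cont=1 payload=0x39=57: acc |= 57<<14 -> acc=936744 shift=21
  byte[3]=0x17 cont=0 payload=0x17=23: acc |= 23<<21 -> acc=49171240 shift=28 [end]
Varint 1: bytes[0:4] = A8 96 B9 17 -> value 49171240 (4 byte(s))
  byte[4]=0x0C cont=0 payload=0x0C=12: acc |= 12<<0 -> acc=12 shift=7 [end]
Varint 2: bytes[4:5] = 0C -> value 12 (1 byte(s))
  byte[5]=0xA9 cont=1 payload=0x29=41: acc |= 41<<0 -> acc=41 shift=7
  byte[6]=0xC8 cont=1 payload=0x48=72: acc |= 72<<7 -> acc=9257 shift=14
  byte[7]=0x32 cont=0 payload=0x32=50: acc |= 50<<14 -> acc=828457 shift=21 [end]
Varint 3: bytes[5:8] = A9 C8 32 -> value 828457 (3 byte(s))
  byte[8]=0x66 cont=0 payload=0x66=102: acc |= 102<<0 -> acc=102 shift=7 [end]
Varint 4: bytes[8:9] = 66 -> value 102 (1 byte(s))
  byte[9]=0x15 cont=0 payload=0x15=21: acc |= 21<<0 -> acc=21 shift=7 [end]
Varint 5: bytes[9:10] = 15 -> value 21 (1 byte(s))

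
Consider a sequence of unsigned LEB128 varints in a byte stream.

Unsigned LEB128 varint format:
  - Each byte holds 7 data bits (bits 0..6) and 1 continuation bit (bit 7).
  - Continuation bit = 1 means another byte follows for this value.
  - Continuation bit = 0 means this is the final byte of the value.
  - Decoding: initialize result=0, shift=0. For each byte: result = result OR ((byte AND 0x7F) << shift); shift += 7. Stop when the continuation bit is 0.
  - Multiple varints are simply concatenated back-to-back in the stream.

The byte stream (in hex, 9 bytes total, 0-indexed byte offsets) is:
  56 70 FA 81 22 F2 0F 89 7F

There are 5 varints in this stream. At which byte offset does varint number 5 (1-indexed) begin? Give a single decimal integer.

  byte[0]=0x56 cont=0 payload=0x56=86: acc |= 86<<0 -> acc=86 shift=7 [end]
Varint 1: bytes[0:1] = 56 -> value 86 (1 byte(s))
  byte[1]=0x70 cont=0 payload=0x70=112: acc |= 112<<0 -> acc=112 shift=7 [end]
Varint 2: bytes[1:2] = 70 -> value 112 (1 byte(s))
  byte[2]=0xFA cont=1 payload=0x7A=122: acc |= 122<<0 -> acc=122 shift=7
  byte[3]=0x81 cont=1 payload=0x01=1: acc |= 1<<7 -> acc=250 shift=14
  byte[4]=0x22 cont=0 payload=0x22=34: acc |= 34<<14 -> acc=557306 shift=21 [end]
Varint 3: bytes[2:5] = FA 81 22 -> value 557306 (3 byte(s))
  byte[5]=0xF2 cont=1 payload=0x72=114: acc |= 114<<0 -> acc=114 shift=7
  byte[6]=0x0F cont=0 payload=0x0F=15: acc |= 15<<7 -> acc=2034 shift=14 [end]
Varint 4: bytes[5:7] = F2 0F -> value 2034 (2 byte(s))
  byte[7]=0x89 cont=1 payload=0x09=9: acc |= 9<<0 -> acc=9 shift=7
  byte[8]=0x7F cont=0 payload=0x7F=127: acc |= 127<<7 -> acc=16265 shift=14 [end]
Varint 5: bytes[7:9] = 89 7F -> value 16265 (2 byte(s))

Answer: 7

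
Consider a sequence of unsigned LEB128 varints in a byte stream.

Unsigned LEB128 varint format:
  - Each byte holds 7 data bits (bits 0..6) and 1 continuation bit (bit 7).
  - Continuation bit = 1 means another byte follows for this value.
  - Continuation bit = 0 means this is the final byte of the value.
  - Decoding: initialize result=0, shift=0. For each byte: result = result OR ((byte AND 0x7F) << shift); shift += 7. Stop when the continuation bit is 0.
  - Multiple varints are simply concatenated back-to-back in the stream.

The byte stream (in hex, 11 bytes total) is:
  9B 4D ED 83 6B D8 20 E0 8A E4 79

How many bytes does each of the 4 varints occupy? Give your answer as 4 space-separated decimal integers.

  byte[0]=0x9B cont=1 payload=0x1B=27: acc |= 27<<0 -> acc=27 shift=7
  byte[1]=0x4D cont=0 payload=0x4D=77: acc |= 77<<7 -> acc=9883 shift=14 [end]
Varint 1: bytes[0:2] = 9B 4D -> value 9883 (2 byte(s))
  byte[2]=0xED cont=1 payload=0x6D=109: acc |= 109<<0 -> acc=109 shift=7
  byte[3]=0x83 cont=1 payload=0x03=3: acc |= 3<<7 -> acc=493 shift=14
  byte[4]=0x6B cont=0 payload=0x6B=107: acc |= 107<<14 -> acc=1753581 shift=21 [end]
Varint 2: bytes[2:5] = ED 83 6B -> value 1753581 (3 byte(s))
  byte[5]=0xD8 cont=1 payload=0x58=88: acc |= 88<<0 -> acc=88 shift=7
  byte[6]=0x20 cont=0 payload=0x20=32: acc |= 32<<7 -> acc=4184 shift=14 [end]
Varint 3: bytes[5:7] = D8 20 -> value 4184 (2 byte(s))
  byte[7]=0xE0 cont=1 payload=0x60=96: acc |= 96<<0 -> acc=96 shift=7
  byte[8]=0x8A cont=1 payload=0x0A=10: acc |= 10<<7 -> acc=1376 shift=14
  byte[9]=0xE4 cont=1 payload=0x64=100: acc |= 100<<14 -> acc=1639776 shift=21
  byte[10]=0x79 cont=0 payload=0x79=121: acc |= 121<<21 -> acc=255395168 shift=28 [end]
Varint 4: bytes[7:11] = E0 8A E4 79 -> value 255395168 (4 byte(s))

Answer: 2 3 2 4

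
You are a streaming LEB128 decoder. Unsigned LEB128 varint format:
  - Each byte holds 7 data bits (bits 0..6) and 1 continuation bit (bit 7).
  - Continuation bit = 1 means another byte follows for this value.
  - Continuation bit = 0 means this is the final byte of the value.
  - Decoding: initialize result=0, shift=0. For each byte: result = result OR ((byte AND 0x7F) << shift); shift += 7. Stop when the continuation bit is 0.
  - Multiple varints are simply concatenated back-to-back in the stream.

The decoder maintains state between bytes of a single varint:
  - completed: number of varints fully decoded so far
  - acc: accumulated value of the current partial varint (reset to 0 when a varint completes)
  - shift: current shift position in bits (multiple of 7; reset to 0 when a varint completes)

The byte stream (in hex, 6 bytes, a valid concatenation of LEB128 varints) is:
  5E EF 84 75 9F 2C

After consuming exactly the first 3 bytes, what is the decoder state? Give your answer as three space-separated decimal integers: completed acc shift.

Answer: 1 623 14

Derivation:
byte[0]=0x5E cont=0 payload=0x5E: varint #1 complete (value=94); reset -> completed=1 acc=0 shift=0
byte[1]=0xEF cont=1 payload=0x6F: acc |= 111<<0 -> completed=1 acc=111 shift=7
byte[2]=0x84 cont=1 payload=0x04: acc |= 4<<7 -> completed=1 acc=623 shift=14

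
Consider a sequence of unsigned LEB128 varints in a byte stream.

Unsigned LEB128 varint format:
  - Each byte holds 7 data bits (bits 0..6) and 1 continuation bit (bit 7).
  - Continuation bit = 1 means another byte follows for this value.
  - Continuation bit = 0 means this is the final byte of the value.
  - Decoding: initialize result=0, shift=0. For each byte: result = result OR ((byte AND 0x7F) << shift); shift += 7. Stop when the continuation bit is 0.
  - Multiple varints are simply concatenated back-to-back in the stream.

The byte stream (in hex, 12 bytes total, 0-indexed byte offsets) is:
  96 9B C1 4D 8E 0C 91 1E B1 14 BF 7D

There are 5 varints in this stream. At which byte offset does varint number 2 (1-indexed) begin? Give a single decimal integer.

  byte[0]=0x96 cont=1 payload=0x16=22: acc |= 22<<0 -> acc=22 shift=7
  byte[1]=0x9B cont=1 payload=0x1B=27: acc |= 27<<7 -> acc=3478 shift=14
  byte[2]=0xC1 cont=1 payload=0x41=65: acc |= 65<<14 -> acc=1068438 shift=21
  byte[3]=0x4D cont=0 payload=0x4D=77: acc |= 77<<21 -> acc=162549142 shift=28 [end]
Varint 1: bytes[0:4] = 96 9B C1 4D -> value 162549142 (4 byte(s))
  byte[4]=0x8E cont=1 payload=0x0E=14: acc |= 14<<0 -> acc=14 shift=7
  byte[5]=0x0C cont=0 payload=0x0C=12: acc |= 12<<7 -> acc=1550 shift=14 [end]
Varint 2: bytes[4:6] = 8E 0C -> value 1550 (2 byte(s))
  byte[6]=0x91 cont=1 payload=0x11=17: acc |= 17<<0 -> acc=17 shift=7
  byte[7]=0x1E cont=0 payload=0x1E=30: acc |= 30<<7 -> acc=3857 shift=14 [end]
Varint 3: bytes[6:8] = 91 1E -> value 3857 (2 byte(s))
  byte[8]=0xB1 cont=1 payload=0x31=49: acc |= 49<<0 -> acc=49 shift=7
  byte[9]=0x14 cont=0 payload=0x14=20: acc |= 20<<7 -> acc=2609 shift=14 [end]
Varint 4: bytes[8:10] = B1 14 -> value 2609 (2 byte(s))
  byte[10]=0xBF cont=1 payload=0x3F=63: acc |= 63<<0 -> acc=63 shift=7
  byte[11]=0x7D cont=0 payload=0x7D=125: acc |= 125<<7 -> acc=16063 shift=14 [end]
Varint 5: bytes[10:12] = BF 7D -> value 16063 (2 byte(s))

Answer: 4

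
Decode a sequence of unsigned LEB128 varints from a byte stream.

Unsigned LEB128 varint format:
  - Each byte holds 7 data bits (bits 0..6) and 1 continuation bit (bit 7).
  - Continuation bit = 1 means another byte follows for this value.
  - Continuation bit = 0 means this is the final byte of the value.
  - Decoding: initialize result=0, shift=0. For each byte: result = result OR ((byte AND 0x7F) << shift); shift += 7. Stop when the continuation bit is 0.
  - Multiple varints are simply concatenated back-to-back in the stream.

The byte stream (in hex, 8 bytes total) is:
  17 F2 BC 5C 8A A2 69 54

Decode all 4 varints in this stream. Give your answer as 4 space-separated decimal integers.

  byte[0]=0x17 cont=0 payload=0x17=23: acc |= 23<<0 -> acc=23 shift=7 [end]
Varint 1: bytes[0:1] = 17 -> value 23 (1 byte(s))
  byte[1]=0xF2 cont=1 payload=0x72=114: acc |= 114<<0 -> acc=114 shift=7
  byte[2]=0xBC cont=1 payload=0x3C=60: acc |= 60<<7 -> acc=7794 shift=14
  byte[3]=0x5C cont=0 payload=0x5C=92: acc |= 92<<14 -> acc=1515122 shift=21 [end]
Varint 2: bytes[1:4] = F2 BC 5C -> value 1515122 (3 byte(s))
  byte[4]=0x8A cont=1 payload=0x0A=10: acc |= 10<<0 -> acc=10 shift=7
  byte[5]=0xA2 cont=1 payload=0x22=34: acc |= 34<<7 -> acc=4362 shift=14
  byte[6]=0x69 cont=0 payload=0x69=105: acc |= 105<<14 -> acc=1724682 shift=21 [end]
Varint 3: bytes[4:7] = 8A A2 69 -> value 1724682 (3 byte(s))
  byte[7]=0x54 cont=0 payload=0x54=84: acc |= 84<<0 -> acc=84 shift=7 [end]
Varint 4: bytes[7:8] = 54 -> value 84 (1 byte(s))

Answer: 23 1515122 1724682 84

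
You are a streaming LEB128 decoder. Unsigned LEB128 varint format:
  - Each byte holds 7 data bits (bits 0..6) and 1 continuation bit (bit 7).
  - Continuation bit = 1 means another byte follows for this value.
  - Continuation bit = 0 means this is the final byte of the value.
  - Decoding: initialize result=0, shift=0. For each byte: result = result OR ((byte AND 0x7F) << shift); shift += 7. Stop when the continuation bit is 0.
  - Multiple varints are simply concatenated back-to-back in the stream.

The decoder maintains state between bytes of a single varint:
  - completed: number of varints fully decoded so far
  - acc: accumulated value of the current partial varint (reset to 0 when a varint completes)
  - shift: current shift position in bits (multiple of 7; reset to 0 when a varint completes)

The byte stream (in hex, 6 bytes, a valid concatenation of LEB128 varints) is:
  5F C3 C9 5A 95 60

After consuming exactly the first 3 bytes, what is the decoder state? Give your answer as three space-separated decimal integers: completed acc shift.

Answer: 1 9411 14

Derivation:
byte[0]=0x5F cont=0 payload=0x5F: varint #1 complete (value=95); reset -> completed=1 acc=0 shift=0
byte[1]=0xC3 cont=1 payload=0x43: acc |= 67<<0 -> completed=1 acc=67 shift=7
byte[2]=0xC9 cont=1 payload=0x49: acc |= 73<<7 -> completed=1 acc=9411 shift=14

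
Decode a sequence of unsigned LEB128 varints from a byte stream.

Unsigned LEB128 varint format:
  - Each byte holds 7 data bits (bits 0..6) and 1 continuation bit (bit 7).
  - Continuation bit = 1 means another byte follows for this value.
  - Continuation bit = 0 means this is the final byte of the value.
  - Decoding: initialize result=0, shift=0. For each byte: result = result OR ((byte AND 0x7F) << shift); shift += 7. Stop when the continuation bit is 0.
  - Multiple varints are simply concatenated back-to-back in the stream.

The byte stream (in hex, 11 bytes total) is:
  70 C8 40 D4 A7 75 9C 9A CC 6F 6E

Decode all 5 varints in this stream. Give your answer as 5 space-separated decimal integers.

  byte[0]=0x70 cont=0 payload=0x70=112: acc |= 112<<0 -> acc=112 shift=7 [end]
Varint 1: bytes[0:1] = 70 -> value 112 (1 byte(s))
  byte[1]=0xC8 cont=1 payload=0x48=72: acc |= 72<<0 -> acc=72 shift=7
  byte[2]=0x40 cont=0 payload=0x40=64: acc |= 64<<7 -> acc=8264 shift=14 [end]
Varint 2: bytes[1:3] = C8 40 -> value 8264 (2 byte(s))
  byte[3]=0xD4 cont=1 payload=0x54=84: acc |= 84<<0 -> acc=84 shift=7
  byte[4]=0xA7 cont=1 payload=0x27=39: acc |= 39<<7 -> acc=5076 shift=14
  byte[5]=0x75 cont=0 payload=0x75=117: acc |= 117<<14 -> acc=1922004 shift=21 [end]
Varint 3: bytes[3:6] = D4 A7 75 -> value 1922004 (3 byte(s))
  byte[6]=0x9C cont=1 payload=0x1C=28: acc |= 28<<0 -> acc=28 shift=7
  byte[7]=0x9A cont=1 payload=0x1A=26: acc |= 26<<7 -> acc=3356 shift=14
  byte[8]=0xCC cont=1 payload=0x4C=76: acc |= 76<<14 -> acc=1248540 shift=21
  byte[9]=0x6F cont=0 payload=0x6F=111: acc |= 111<<21 -> acc=234032412 shift=28 [end]
Varint 4: bytes[6:10] = 9C 9A CC 6F -> value 234032412 (4 byte(s))
  byte[10]=0x6E cont=0 payload=0x6E=110: acc |= 110<<0 -> acc=110 shift=7 [end]
Varint 5: bytes[10:11] = 6E -> value 110 (1 byte(s))

Answer: 112 8264 1922004 234032412 110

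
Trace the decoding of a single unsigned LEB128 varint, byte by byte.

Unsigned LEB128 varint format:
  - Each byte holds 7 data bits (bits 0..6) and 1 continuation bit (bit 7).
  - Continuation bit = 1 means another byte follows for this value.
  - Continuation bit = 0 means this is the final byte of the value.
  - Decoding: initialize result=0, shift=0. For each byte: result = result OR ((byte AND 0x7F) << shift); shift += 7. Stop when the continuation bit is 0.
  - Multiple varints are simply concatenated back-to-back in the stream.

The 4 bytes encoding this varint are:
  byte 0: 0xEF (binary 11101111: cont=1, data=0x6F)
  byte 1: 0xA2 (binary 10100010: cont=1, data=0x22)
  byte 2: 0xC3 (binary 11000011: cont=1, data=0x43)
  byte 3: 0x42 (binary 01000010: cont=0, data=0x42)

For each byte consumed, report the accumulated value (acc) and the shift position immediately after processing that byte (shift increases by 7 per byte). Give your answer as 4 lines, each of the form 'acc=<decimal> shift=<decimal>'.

Answer: acc=111 shift=7
acc=4463 shift=14
acc=1102191 shift=21
acc=139514223 shift=28

Derivation:
byte 0=0xEF: payload=0x6F=111, contrib = 111<<0 = 111; acc -> 111, shift -> 7
byte 1=0xA2: payload=0x22=34, contrib = 34<<7 = 4352; acc -> 4463, shift -> 14
byte 2=0xC3: payload=0x43=67, contrib = 67<<14 = 1097728; acc -> 1102191, shift -> 21
byte 3=0x42: payload=0x42=66, contrib = 66<<21 = 138412032; acc -> 139514223, shift -> 28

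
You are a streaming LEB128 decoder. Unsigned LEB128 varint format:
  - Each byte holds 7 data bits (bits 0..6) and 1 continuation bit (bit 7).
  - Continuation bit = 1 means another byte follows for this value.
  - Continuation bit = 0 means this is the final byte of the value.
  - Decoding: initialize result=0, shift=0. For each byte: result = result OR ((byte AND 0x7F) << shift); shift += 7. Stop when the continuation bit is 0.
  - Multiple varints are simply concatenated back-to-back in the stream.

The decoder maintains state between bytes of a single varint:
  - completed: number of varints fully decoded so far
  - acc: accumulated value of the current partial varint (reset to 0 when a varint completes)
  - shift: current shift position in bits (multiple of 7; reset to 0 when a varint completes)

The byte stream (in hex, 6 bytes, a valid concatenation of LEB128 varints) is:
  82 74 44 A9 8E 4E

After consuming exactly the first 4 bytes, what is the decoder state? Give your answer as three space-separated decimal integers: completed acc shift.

byte[0]=0x82 cont=1 payload=0x02: acc |= 2<<0 -> completed=0 acc=2 shift=7
byte[1]=0x74 cont=0 payload=0x74: varint #1 complete (value=14850); reset -> completed=1 acc=0 shift=0
byte[2]=0x44 cont=0 payload=0x44: varint #2 complete (value=68); reset -> completed=2 acc=0 shift=0
byte[3]=0xA9 cont=1 payload=0x29: acc |= 41<<0 -> completed=2 acc=41 shift=7

Answer: 2 41 7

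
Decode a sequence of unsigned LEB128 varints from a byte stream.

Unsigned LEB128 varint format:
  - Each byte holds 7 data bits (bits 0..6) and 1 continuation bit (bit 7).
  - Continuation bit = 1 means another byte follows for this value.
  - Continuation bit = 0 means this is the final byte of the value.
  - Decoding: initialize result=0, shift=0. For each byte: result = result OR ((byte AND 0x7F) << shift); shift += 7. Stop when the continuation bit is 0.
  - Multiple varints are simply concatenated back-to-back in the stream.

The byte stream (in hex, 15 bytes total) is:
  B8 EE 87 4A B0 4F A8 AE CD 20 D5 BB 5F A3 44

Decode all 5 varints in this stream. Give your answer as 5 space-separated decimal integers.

  byte[0]=0xB8 cont=1 payload=0x38=56: acc |= 56<<0 -> acc=56 shift=7
  byte[1]=0xEE cont=1 payload=0x6E=110: acc |= 110<<7 -> acc=14136 shift=14
  byte[2]=0x87 cont=1 payload=0x07=7: acc |= 7<<14 -> acc=128824 shift=21
  byte[3]=0x4A cont=0 payload=0x4A=74: acc |= 74<<21 -> acc=155318072 shift=28 [end]
Varint 1: bytes[0:4] = B8 EE 87 4A -> value 155318072 (4 byte(s))
  byte[4]=0xB0 cont=1 payload=0x30=48: acc |= 48<<0 -> acc=48 shift=7
  byte[5]=0x4F cont=0 payload=0x4F=79: acc |= 79<<7 -> acc=10160 shift=14 [end]
Varint 2: bytes[4:6] = B0 4F -> value 10160 (2 byte(s))
  byte[6]=0xA8 cont=1 payload=0x28=40: acc |= 40<<0 -> acc=40 shift=7
  byte[7]=0xAE cont=1 payload=0x2E=46: acc |= 46<<7 -> acc=5928 shift=14
  byte[8]=0xCD cont=1 payload=0x4D=77: acc |= 77<<14 -> acc=1267496 shift=21
  byte[9]=0x20 cont=0 payload=0x20=32: acc |= 32<<21 -> acc=68376360 shift=28 [end]
Varint 3: bytes[6:10] = A8 AE CD 20 -> value 68376360 (4 byte(s))
  byte[10]=0xD5 cont=1 payload=0x55=85: acc |= 85<<0 -> acc=85 shift=7
  byte[11]=0xBB cont=1 payload=0x3B=59: acc |= 59<<7 -> acc=7637 shift=14
  byte[12]=0x5F cont=0 payload=0x5F=95: acc |= 95<<14 -> acc=1564117 shift=21 [end]
Varint 4: bytes[10:13] = D5 BB 5F -> value 1564117 (3 byte(s))
  byte[13]=0xA3 cont=1 payload=0x23=35: acc |= 35<<0 -> acc=35 shift=7
  byte[14]=0x44 cont=0 payload=0x44=68: acc |= 68<<7 -> acc=8739 shift=14 [end]
Varint 5: bytes[13:15] = A3 44 -> value 8739 (2 byte(s))

Answer: 155318072 10160 68376360 1564117 8739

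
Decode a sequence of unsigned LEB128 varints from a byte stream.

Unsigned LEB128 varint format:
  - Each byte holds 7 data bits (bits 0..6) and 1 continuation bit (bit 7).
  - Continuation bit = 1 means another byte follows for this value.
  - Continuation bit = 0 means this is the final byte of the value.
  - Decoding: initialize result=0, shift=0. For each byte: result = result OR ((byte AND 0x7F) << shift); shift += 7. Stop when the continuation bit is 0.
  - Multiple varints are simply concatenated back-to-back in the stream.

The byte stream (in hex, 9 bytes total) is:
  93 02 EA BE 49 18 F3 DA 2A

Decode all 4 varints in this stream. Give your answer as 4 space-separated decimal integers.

Answer: 275 1204074 24 699763

Derivation:
  byte[0]=0x93 cont=1 payload=0x13=19: acc |= 19<<0 -> acc=19 shift=7
  byte[1]=0x02 cont=0 payload=0x02=2: acc |= 2<<7 -> acc=275 shift=14 [end]
Varint 1: bytes[0:2] = 93 02 -> value 275 (2 byte(s))
  byte[2]=0xEA cont=1 payload=0x6A=106: acc |= 106<<0 -> acc=106 shift=7
  byte[3]=0xBE cont=1 payload=0x3E=62: acc |= 62<<7 -> acc=8042 shift=14
  byte[4]=0x49 cont=0 payload=0x49=73: acc |= 73<<14 -> acc=1204074 shift=21 [end]
Varint 2: bytes[2:5] = EA BE 49 -> value 1204074 (3 byte(s))
  byte[5]=0x18 cont=0 payload=0x18=24: acc |= 24<<0 -> acc=24 shift=7 [end]
Varint 3: bytes[5:6] = 18 -> value 24 (1 byte(s))
  byte[6]=0xF3 cont=1 payload=0x73=115: acc |= 115<<0 -> acc=115 shift=7
  byte[7]=0xDA cont=1 payload=0x5A=90: acc |= 90<<7 -> acc=11635 shift=14
  byte[8]=0x2A cont=0 payload=0x2A=42: acc |= 42<<14 -> acc=699763 shift=21 [end]
Varint 4: bytes[6:9] = F3 DA 2A -> value 699763 (3 byte(s))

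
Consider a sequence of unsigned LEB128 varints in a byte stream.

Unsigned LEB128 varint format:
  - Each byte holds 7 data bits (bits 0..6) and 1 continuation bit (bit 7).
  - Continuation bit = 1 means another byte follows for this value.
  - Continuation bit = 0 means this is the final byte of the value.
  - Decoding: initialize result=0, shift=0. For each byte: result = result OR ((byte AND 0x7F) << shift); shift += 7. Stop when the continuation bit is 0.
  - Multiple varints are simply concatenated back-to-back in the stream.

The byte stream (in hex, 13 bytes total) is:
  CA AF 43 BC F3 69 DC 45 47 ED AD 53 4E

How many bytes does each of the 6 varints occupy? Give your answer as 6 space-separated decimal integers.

Answer: 3 3 2 1 3 1

Derivation:
  byte[0]=0xCA cont=1 payload=0x4A=74: acc |= 74<<0 -> acc=74 shift=7
  byte[1]=0xAF cont=1 payload=0x2F=47: acc |= 47<<7 -> acc=6090 shift=14
  byte[2]=0x43 cont=0 payload=0x43=67: acc |= 67<<14 -> acc=1103818 shift=21 [end]
Varint 1: bytes[0:3] = CA AF 43 -> value 1103818 (3 byte(s))
  byte[3]=0xBC cont=1 payload=0x3C=60: acc |= 60<<0 -> acc=60 shift=7
  byte[4]=0xF3 cont=1 payload=0x73=115: acc |= 115<<7 -> acc=14780 shift=14
  byte[5]=0x69 cont=0 payload=0x69=105: acc |= 105<<14 -> acc=1735100 shift=21 [end]
Varint 2: bytes[3:6] = BC F3 69 -> value 1735100 (3 byte(s))
  byte[6]=0xDC cont=1 payload=0x5C=92: acc |= 92<<0 -> acc=92 shift=7
  byte[7]=0x45 cont=0 payload=0x45=69: acc |= 69<<7 -> acc=8924 shift=14 [end]
Varint 3: bytes[6:8] = DC 45 -> value 8924 (2 byte(s))
  byte[8]=0x47 cont=0 payload=0x47=71: acc |= 71<<0 -> acc=71 shift=7 [end]
Varint 4: bytes[8:9] = 47 -> value 71 (1 byte(s))
  byte[9]=0xED cont=1 payload=0x6D=109: acc |= 109<<0 -> acc=109 shift=7
  byte[10]=0xAD cont=1 payload=0x2D=45: acc |= 45<<7 -> acc=5869 shift=14
  byte[11]=0x53 cont=0 payload=0x53=83: acc |= 83<<14 -> acc=1365741 shift=21 [end]
Varint 5: bytes[9:12] = ED AD 53 -> value 1365741 (3 byte(s))
  byte[12]=0x4E cont=0 payload=0x4E=78: acc |= 78<<0 -> acc=78 shift=7 [end]
Varint 6: bytes[12:13] = 4E -> value 78 (1 byte(s))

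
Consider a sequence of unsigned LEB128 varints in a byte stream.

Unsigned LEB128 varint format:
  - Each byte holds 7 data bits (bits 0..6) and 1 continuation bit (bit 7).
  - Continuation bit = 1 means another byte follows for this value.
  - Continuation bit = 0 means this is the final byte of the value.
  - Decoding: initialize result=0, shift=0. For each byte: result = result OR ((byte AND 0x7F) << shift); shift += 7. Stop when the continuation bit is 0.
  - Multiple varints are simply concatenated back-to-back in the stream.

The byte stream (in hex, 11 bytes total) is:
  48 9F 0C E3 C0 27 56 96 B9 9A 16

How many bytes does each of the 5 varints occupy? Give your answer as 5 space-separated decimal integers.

Answer: 1 2 3 1 4

Derivation:
  byte[0]=0x48 cont=0 payload=0x48=72: acc |= 72<<0 -> acc=72 shift=7 [end]
Varint 1: bytes[0:1] = 48 -> value 72 (1 byte(s))
  byte[1]=0x9F cont=1 payload=0x1F=31: acc |= 31<<0 -> acc=31 shift=7
  byte[2]=0x0C cont=0 payload=0x0C=12: acc |= 12<<7 -> acc=1567 shift=14 [end]
Varint 2: bytes[1:3] = 9F 0C -> value 1567 (2 byte(s))
  byte[3]=0xE3 cont=1 payload=0x63=99: acc |= 99<<0 -> acc=99 shift=7
  byte[4]=0xC0 cont=1 payload=0x40=64: acc |= 64<<7 -> acc=8291 shift=14
  byte[5]=0x27 cont=0 payload=0x27=39: acc |= 39<<14 -> acc=647267 shift=21 [end]
Varint 3: bytes[3:6] = E3 C0 27 -> value 647267 (3 byte(s))
  byte[6]=0x56 cont=0 payload=0x56=86: acc |= 86<<0 -> acc=86 shift=7 [end]
Varint 4: bytes[6:7] = 56 -> value 86 (1 byte(s))
  byte[7]=0x96 cont=1 payload=0x16=22: acc |= 22<<0 -> acc=22 shift=7
  byte[8]=0xB9 cont=1 payload=0x39=57: acc |= 57<<7 -> acc=7318 shift=14
  byte[9]=0x9A cont=1 payload=0x1A=26: acc |= 26<<14 -> acc=433302 shift=21
  byte[10]=0x16 cont=0 payload=0x16=22: acc |= 22<<21 -> acc=46570646 shift=28 [end]
Varint 5: bytes[7:11] = 96 B9 9A 16 -> value 46570646 (4 byte(s))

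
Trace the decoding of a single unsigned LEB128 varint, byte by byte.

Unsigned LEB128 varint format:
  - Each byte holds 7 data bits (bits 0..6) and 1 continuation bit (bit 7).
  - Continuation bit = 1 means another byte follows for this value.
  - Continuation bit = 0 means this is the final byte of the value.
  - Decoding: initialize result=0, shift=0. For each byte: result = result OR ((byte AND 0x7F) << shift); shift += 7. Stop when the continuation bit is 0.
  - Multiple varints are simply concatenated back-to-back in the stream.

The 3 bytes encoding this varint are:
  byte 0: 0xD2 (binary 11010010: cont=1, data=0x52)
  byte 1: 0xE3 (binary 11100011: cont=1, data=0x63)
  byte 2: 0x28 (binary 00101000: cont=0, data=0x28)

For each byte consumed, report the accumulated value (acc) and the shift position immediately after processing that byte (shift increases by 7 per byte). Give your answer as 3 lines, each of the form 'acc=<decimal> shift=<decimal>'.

byte 0=0xD2: payload=0x52=82, contrib = 82<<0 = 82; acc -> 82, shift -> 7
byte 1=0xE3: payload=0x63=99, contrib = 99<<7 = 12672; acc -> 12754, shift -> 14
byte 2=0x28: payload=0x28=40, contrib = 40<<14 = 655360; acc -> 668114, shift -> 21

Answer: acc=82 shift=7
acc=12754 shift=14
acc=668114 shift=21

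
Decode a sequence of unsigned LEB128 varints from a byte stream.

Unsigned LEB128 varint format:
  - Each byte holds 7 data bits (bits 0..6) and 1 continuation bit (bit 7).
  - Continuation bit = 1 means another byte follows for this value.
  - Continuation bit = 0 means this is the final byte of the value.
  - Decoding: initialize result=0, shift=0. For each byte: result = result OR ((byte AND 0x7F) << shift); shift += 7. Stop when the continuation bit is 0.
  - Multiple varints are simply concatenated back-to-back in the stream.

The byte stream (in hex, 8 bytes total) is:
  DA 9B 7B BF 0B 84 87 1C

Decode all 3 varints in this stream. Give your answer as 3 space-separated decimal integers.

  byte[0]=0xDA cont=1 payload=0x5A=90: acc |= 90<<0 -> acc=90 shift=7
  byte[1]=0x9B cont=1 payload=0x1B=27: acc |= 27<<7 -> acc=3546 shift=14
  byte[2]=0x7B cont=0 payload=0x7B=123: acc |= 123<<14 -> acc=2018778 shift=21 [end]
Varint 1: bytes[0:3] = DA 9B 7B -> value 2018778 (3 byte(s))
  byte[3]=0xBF cont=1 payload=0x3F=63: acc |= 63<<0 -> acc=63 shift=7
  byte[4]=0x0B cont=0 payload=0x0B=11: acc |= 11<<7 -> acc=1471 shift=14 [end]
Varint 2: bytes[3:5] = BF 0B -> value 1471 (2 byte(s))
  byte[5]=0x84 cont=1 payload=0x04=4: acc |= 4<<0 -> acc=4 shift=7
  byte[6]=0x87 cont=1 payload=0x07=7: acc |= 7<<7 -> acc=900 shift=14
  byte[7]=0x1C cont=0 payload=0x1C=28: acc |= 28<<14 -> acc=459652 shift=21 [end]
Varint 3: bytes[5:8] = 84 87 1C -> value 459652 (3 byte(s))

Answer: 2018778 1471 459652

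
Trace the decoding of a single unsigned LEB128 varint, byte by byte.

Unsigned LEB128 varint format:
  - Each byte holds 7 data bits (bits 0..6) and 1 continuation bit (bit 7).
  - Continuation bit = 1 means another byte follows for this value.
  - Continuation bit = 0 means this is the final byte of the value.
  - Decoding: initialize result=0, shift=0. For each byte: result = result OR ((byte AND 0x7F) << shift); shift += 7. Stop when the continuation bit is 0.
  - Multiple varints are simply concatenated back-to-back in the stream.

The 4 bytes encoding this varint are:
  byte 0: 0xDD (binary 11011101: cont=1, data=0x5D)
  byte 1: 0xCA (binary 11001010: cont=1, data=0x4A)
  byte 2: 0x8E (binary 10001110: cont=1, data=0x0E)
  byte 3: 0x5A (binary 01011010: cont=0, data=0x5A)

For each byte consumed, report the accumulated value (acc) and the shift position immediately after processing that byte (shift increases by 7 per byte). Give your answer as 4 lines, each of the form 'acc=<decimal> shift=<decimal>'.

byte 0=0xDD: payload=0x5D=93, contrib = 93<<0 = 93; acc -> 93, shift -> 7
byte 1=0xCA: payload=0x4A=74, contrib = 74<<7 = 9472; acc -> 9565, shift -> 14
byte 2=0x8E: payload=0x0E=14, contrib = 14<<14 = 229376; acc -> 238941, shift -> 21
byte 3=0x5A: payload=0x5A=90, contrib = 90<<21 = 188743680; acc -> 188982621, shift -> 28

Answer: acc=93 shift=7
acc=9565 shift=14
acc=238941 shift=21
acc=188982621 shift=28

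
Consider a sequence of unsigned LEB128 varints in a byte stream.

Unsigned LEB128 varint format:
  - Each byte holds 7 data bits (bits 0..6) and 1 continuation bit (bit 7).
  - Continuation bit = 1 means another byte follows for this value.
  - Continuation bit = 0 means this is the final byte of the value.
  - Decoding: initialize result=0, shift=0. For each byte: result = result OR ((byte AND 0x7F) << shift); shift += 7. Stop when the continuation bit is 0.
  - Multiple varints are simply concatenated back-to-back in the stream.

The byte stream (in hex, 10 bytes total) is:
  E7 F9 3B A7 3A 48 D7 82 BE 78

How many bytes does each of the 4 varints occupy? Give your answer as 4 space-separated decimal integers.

Answer: 3 2 1 4

Derivation:
  byte[0]=0xE7 cont=1 payload=0x67=103: acc |= 103<<0 -> acc=103 shift=7
  byte[1]=0xF9 cont=1 payload=0x79=121: acc |= 121<<7 -> acc=15591 shift=14
  byte[2]=0x3B cont=0 payload=0x3B=59: acc |= 59<<14 -> acc=982247 shift=21 [end]
Varint 1: bytes[0:3] = E7 F9 3B -> value 982247 (3 byte(s))
  byte[3]=0xA7 cont=1 payload=0x27=39: acc |= 39<<0 -> acc=39 shift=7
  byte[4]=0x3A cont=0 payload=0x3A=58: acc |= 58<<7 -> acc=7463 shift=14 [end]
Varint 2: bytes[3:5] = A7 3A -> value 7463 (2 byte(s))
  byte[5]=0x48 cont=0 payload=0x48=72: acc |= 72<<0 -> acc=72 shift=7 [end]
Varint 3: bytes[5:6] = 48 -> value 72 (1 byte(s))
  byte[6]=0xD7 cont=1 payload=0x57=87: acc |= 87<<0 -> acc=87 shift=7
  byte[7]=0x82 cont=1 payload=0x02=2: acc |= 2<<7 -> acc=343 shift=14
  byte[8]=0xBE cont=1 payload=0x3E=62: acc |= 62<<14 -> acc=1016151 shift=21
  byte[9]=0x78 cont=0 payload=0x78=120: acc |= 120<<21 -> acc=252674391 shift=28 [end]
Varint 4: bytes[6:10] = D7 82 BE 78 -> value 252674391 (4 byte(s))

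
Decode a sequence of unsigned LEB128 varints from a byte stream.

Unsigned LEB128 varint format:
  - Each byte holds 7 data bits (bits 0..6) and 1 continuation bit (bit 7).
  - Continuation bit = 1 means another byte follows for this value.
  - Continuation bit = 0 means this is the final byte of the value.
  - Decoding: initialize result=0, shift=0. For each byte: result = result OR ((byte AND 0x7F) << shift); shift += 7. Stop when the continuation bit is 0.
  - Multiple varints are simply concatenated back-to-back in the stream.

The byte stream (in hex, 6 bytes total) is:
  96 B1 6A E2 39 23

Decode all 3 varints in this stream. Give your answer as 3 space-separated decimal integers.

  byte[0]=0x96 cont=1 payload=0x16=22: acc |= 22<<0 -> acc=22 shift=7
  byte[1]=0xB1 cont=1 payload=0x31=49: acc |= 49<<7 -> acc=6294 shift=14
  byte[2]=0x6A cont=0 payload=0x6A=106: acc |= 106<<14 -> acc=1742998 shift=21 [end]
Varint 1: bytes[0:3] = 96 B1 6A -> value 1742998 (3 byte(s))
  byte[3]=0xE2 cont=1 payload=0x62=98: acc |= 98<<0 -> acc=98 shift=7
  byte[4]=0x39 cont=0 payload=0x39=57: acc |= 57<<7 -> acc=7394 shift=14 [end]
Varint 2: bytes[3:5] = E2 39 -> value 7394 (2 byte(s))
  byte[5]=0x23 cont=0 payload=0x23=35: acc |= 35<<0 -> acc=35 shift=7 [end]
Varint 3: bytes[5:6] = 23 -> value 35 (1 byte(s))

Answer: 1742998 7394 35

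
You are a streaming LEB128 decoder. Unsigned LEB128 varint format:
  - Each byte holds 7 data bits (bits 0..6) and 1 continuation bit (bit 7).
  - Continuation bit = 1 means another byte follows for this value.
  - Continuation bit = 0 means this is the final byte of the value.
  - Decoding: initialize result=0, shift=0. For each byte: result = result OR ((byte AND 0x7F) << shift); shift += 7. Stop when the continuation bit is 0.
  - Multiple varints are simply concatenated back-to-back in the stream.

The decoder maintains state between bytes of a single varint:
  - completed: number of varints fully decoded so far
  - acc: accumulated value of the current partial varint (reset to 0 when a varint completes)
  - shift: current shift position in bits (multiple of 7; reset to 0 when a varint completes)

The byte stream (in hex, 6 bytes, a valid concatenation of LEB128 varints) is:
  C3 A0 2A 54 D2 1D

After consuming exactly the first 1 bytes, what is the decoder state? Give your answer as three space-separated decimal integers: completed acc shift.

byte[0]=0xC3 cont=1 payload=0x43: acc |= 67<<0 -> completed=0 acc=67 shift=7

Answer: 0 67 7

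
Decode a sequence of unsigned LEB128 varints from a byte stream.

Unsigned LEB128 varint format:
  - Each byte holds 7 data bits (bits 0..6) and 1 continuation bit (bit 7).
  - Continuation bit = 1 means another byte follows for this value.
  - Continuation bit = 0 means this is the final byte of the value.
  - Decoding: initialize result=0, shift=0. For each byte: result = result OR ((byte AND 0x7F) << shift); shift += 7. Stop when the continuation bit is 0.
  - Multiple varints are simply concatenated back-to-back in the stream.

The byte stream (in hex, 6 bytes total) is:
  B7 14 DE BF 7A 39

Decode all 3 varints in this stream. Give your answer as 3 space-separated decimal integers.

Answer: 2615 2007006 57

Derivation:
  byte[0]=0xB7 cont=1 payload=0x37=55: acc |= 55<<0 -> acc=55 shift=7
  byte[1]=0x14 cont=0 payload=0x14=20: acc |= 20<<7 -> acc=2615 shift=14 [end]
Varint 1: bytes[0:2] = B7 14 -> value 2615 (2 byte(s))
  byte[2]=0xDE cont=1 payload=0x5E=94: acc |= 94<<0 -> acc=94 shift=7
  byte[3]=0xBF cont=1 payload=0x3F=63: acc |= 63<<7 -> acc=8158 shift=14
  byte[4]=0x7A cont=0 payload=0x7A=122: acc |= 122<<14 -> acc=2007006 shift=21 [end]
Varint 2: bytes[2:5] = DE BF 7A -> value 2007006 (3 byte(s))
  byte[5]=0x39 cont=0 payload=0x39=57: acc |= 57<<0 -> acc=57 shift=7 [end]
Varint 3: bytes[5:6] = 39 -> value 57 (1 byte(s))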